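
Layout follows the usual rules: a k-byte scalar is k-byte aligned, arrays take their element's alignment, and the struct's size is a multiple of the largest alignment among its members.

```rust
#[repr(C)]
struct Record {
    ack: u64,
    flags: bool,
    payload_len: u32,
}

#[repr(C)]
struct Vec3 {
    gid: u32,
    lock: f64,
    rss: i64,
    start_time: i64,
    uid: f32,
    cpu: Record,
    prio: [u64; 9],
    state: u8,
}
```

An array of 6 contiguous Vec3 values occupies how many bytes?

Record: @0: ack [8B, align 8] → 8; @8: flags [1B, align 1] → 9; +3 pad (align 4); @12: payload_len [4B, align 4] → 16; size 16, align 8
@0: gid [4B, align 4] → 4
+4 pad (align 8)
@8: lock [8B, align 8] → 16
@16: rss [8B, align 8] → 24
@24: start_time [8B, align 8] → 32
@32: uid [4B, align 4] → 36
+4 pad (align 8)
@40: cpu [16B, align 8] → 56
@56: prio [72B, align 8] → 128
@128: state [1B, align 1] → 129
+7 tail pad (align 8)
size 136, align 8
array of 6: 6 × 136 = 816

816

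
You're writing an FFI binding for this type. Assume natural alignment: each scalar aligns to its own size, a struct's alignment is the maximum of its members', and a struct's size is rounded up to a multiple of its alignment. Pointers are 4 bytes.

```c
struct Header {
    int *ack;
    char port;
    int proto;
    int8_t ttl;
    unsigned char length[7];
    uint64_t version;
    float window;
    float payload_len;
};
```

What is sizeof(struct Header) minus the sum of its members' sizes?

ack at 0 (size 4, align 4) → ends 4
port at 4 (size 1, align 1) → ends 5
pad 3 to align 4 for proto
proto at 8 (size 4, align 4) → ends 12
ttl at 12 (size 1, align 1) → ends 13
length at 13 (size 7, align 1) → ends 20
pad 4 to align 8 for version
version at 24 (size 8, align 8) → ends 32
window at 32 (size 4, align 4) → ends 36
payload_len at 36 (size 4, align 4) → ends 40
total 40 bytes, alignment 8
data bytes 33, size 40 → padding 7

7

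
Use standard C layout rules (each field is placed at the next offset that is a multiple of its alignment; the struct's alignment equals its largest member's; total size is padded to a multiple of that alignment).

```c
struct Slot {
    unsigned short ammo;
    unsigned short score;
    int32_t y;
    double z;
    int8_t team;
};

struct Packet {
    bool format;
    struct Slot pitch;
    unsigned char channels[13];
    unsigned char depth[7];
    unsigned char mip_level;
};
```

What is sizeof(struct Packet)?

Slot: 0..2  ammo  (2B, 2-aligned); 2..4  score  (2B, 2-aligned); 4..8  y  (4B, 4-aligned); 8..16  z  (8B, 8-aligned); 16..17  team  (1B, 1-aligned); 17..24  -- tail padding (7B); sizeof = 24, alignof = 8
0..1  format  (1B, 1-aligned)
1..8  -- padding (7B)
8..32  pitch  (24B, 8-aligned)
32..45  channels  (13B, 1-aligned)
45..52  depth  (7B, 1-aligned)
52..53  mip_level  (1B, 1-aligned)
53..56  -- tail padding (3B)
sizeof = 56, alignof = 8

56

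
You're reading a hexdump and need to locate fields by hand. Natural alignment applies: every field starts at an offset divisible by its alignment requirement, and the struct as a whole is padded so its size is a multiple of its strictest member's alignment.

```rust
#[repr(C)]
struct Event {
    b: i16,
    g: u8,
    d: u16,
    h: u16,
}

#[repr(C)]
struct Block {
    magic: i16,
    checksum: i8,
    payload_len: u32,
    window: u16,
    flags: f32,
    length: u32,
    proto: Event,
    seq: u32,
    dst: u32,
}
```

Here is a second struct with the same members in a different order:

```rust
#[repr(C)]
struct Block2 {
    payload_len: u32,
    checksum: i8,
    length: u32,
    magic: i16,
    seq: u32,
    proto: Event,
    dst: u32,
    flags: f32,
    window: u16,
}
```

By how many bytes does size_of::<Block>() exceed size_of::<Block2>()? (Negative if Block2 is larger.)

-4

Event: @0: b [2B, align 2] → 2; @2: g [1B, align 1] → 3; +1 pad (align 2); @4: d [2B, align 2] → 6; @6: h [2B, align 2] → 8; size 8, align 2
@0: magic [2B, align 2] → 2
@2: checksum [1B, align 1] → 3
+1 pad (align 4)
@4: payload_len [4B, align 4] → 8
@8: window [2B, align 2] → 10
+2 pad (align 4)
@12: flags [4B, align 4] → 16
@16: length [4B, align 4] → 20
@20: proto [8B, align 2] → 28
@28: seq [4B, align 4] → 32
@32: dst [4B, align 4] → 36
size 36, align 4
— Block2 —
@0: payload_len [4B, align 4] → 4
@4: checksum [1B, align 1] → 5
+3 pad (align 4)
@8: length [4B, align 4] → 12
@12: magic [2B, align 2] → 14
+2 pad (align 4)
@16: seq [4B, align 4] → 20
@20: proto [8B, align 2] → 28
@28: dst [4B, align 4] → 32
@32: flags [4B, align 4] → 36
@36: window [2B, align 2] → 38
+2 tail pad (align 4)
size 40, align 4
36 − 40 = -4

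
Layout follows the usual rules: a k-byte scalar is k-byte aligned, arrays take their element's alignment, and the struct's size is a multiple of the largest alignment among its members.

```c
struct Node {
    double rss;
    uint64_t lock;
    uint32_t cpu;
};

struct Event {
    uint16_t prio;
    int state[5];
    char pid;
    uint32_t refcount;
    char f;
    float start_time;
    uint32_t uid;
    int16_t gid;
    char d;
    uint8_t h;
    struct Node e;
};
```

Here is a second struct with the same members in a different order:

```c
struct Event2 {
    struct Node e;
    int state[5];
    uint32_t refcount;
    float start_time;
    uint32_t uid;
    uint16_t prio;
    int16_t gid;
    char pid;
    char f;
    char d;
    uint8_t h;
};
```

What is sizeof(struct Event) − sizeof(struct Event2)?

Node: 0..8  rss  (8B, 8-aligned); 8..16  lock  (8B, 8-aligned); 16..20  cpu  (4B, 4-aligned); 20..24  -- tail padding (4B); sizeof = 24, alignof = 8
0..2  prio  (2B, 2-aligned)
2..4  -- padding (2B)
4..24  state  (20B, 4-aligned)
24..25  pid  (1B, 1-aligned)
25..28  -- padding (3B)
28..32  refcount  (4B, 4-aligned)
32..33  f  (1B, 1-aligned)
33..36  -- padding (3B)
36..40  start_time  (4B, 4-aligned)
40..44  uid  (4B, 4-aligned)
44..46  gid  (2B, 2-aligned)
46..47  d  (1B, 1-aligned)
47..48  h  (1B, 1-aligned)
48..72  e  (24B, 8-aligned)
sizeof = 72, alignof = 8
— Event2 —
0..24  e  (24B, 8-aligned)
24..44  state  (20B, 4-aligned)
44..48  refcount  (4B, 4-aligned)
48..52  start_time  (4B, 4-aligned)
52..56  uid  (4B, 4-aligned)
56..58  prio  (2B, 2-aligned)
58..60  gid  (2B, 2-aligned)
60..61  pid  (1B, 1-aligned)
61..62  f  (1B, 1-aligned)
62..63  d  (1B, 1-aligned)
63..64  h  (1B, 1-aligned)
sizeof = 64, alignof = 8
72 − 64 = 8

8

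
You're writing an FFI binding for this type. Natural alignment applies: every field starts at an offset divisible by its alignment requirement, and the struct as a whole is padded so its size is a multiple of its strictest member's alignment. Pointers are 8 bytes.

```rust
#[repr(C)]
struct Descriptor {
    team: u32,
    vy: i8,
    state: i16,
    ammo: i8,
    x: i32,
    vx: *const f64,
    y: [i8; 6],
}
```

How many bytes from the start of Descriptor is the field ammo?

8

@0: team [4B, align 4] → 4
@4: vy [1B, align 1] → 5
+1 pad (align 2)
@6: state [2B, align 2] → 8
@8: ammo [1B, align 1] → 9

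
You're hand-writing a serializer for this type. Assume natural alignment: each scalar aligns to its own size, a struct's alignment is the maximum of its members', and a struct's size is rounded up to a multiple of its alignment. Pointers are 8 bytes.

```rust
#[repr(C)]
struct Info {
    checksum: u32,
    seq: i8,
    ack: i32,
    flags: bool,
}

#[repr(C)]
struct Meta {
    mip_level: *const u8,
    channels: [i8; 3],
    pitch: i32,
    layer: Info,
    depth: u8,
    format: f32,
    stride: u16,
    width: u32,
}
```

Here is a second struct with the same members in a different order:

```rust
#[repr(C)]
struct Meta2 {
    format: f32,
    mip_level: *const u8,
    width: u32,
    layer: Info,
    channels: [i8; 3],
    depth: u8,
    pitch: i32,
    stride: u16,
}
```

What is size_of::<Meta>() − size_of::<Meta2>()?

0

Info: @0: checksum [4B, align 4] → 4; @4: seq [1B, align 1] → 5; +3 pad (align 4); @8: ack [4B, align 4] → 12; @12: flags [1B, align 1] → 13; +3 tail pad (align 4); size 16, align 4
@0: mip_level [8B, align 8] → 8
@8: channels [3B, align 1] → 11
+1 pad (align 4)
@12: pitch [4B, align 4] → 16
@16: layer [16B, align 4] → 32
@32: depth [1B, align 1] → 33
+3 pad (align 4)
@36: format [4B, align 4] → 40
@40: stride [2B, align 2] → 42
+2 pad (align 4)
@44: width [4B, align 4] → 48
size 48, align 8
— Meta2 —
@0: format [4B, align 4] → 4
+4 pad (align 8)
@8: mip_level [8B, align 8] → 16
@16: width [4B, align 4] → 20
@20: layer [16B, align 4] → 36
@36: channels [3B, align 1] → 39
@39: depth [1B, align 1] → 40
@40: pitch [4B, align 4] → 44
@44: stride [2B, align 2] → 46
+2 tail pad (align 8)
size 48, align 8
48 − 48 = 0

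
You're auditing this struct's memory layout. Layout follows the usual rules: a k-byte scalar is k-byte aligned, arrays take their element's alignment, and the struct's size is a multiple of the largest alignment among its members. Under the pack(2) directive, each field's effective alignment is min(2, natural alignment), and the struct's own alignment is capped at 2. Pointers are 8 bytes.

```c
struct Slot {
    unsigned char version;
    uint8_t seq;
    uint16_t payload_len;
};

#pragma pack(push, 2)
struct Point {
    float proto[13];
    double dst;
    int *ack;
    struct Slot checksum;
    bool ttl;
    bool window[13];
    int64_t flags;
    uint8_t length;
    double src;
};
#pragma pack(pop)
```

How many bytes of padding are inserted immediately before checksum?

0

Slot: 0..1  version  (1B, 1-aligned); 1..2  seq  (1B, 1-aligned); 2..4  payload_len  (2B, 2-aligned); sizeof = 4, alignof = 2
0..52  proto  (52B, 2-aligned)
52..60  dst  (8B, 2-aligned)
60..68  ack  (8B, 2-aligned)
68..72  checksum  (4B, 2-aligned)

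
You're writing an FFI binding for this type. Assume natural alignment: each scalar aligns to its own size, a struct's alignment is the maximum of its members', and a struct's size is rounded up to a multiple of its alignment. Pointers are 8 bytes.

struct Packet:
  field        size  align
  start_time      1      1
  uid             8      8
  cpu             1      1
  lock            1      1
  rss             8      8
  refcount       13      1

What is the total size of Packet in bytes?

@0: start_time [1B, align 1] → 1
+7 pad (align 8)
@8: uid [8B, align 8] → 16
@16: cpu [1B, align 1] → 17
@17: lock [1B, align 1] → 18
+6 pad (align 8)
@24: rss [8B, align 8] → 32
@32: refcount [13B, align 1] → 45
+3 tail pad (align 8)
size 48, align 8

48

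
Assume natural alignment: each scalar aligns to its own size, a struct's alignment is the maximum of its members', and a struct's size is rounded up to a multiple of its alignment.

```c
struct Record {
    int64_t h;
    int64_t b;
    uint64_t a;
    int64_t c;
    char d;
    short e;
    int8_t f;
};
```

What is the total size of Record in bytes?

40

0..8  h  (8B, 8-aligned)
8..16  b  (8B, 8-aligned)
16..24  a  (8B, 8-aligned)
24..32  c  (8B, 8-aligned)
32..33  d  (1B, 1-aligned)
33..34  -- padding (1B)
34..36  e  (2B, 2-aligned)
36..37  f  (1B, 1-aligned)
37..40  -- tail padding (3B)
sizeof = 40, alignof = 8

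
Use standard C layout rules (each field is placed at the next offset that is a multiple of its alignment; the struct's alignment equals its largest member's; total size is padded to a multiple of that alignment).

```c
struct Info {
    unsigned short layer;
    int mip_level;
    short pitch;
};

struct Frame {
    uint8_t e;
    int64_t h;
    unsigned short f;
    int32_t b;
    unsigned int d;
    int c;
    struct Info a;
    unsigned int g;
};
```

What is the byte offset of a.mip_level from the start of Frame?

36

Info: 0..2  layer  (2B, 2-aligned); 2..4  -- padding (2B); 4..8  mip_level  (4B, 4-aligned); 8..10  pitch  (2B, 2-aligned); 10..12  -- tail padding (2B); sizeof = 12, alignof = 4
0..1  e  (1B, 1-aligned)
1..8  -- padding (7B)
8..16  h  (8B, 8-aligned)
16..18  f  (2B, 2-aligned)
18..20  -- padding (2B)
20..24  b  (4B, 4-aligned)
24..28  d  (4B, 4-aligned)
28..32  c  (4B, 4-aligned)
32..44  a  (12B, 4-aligned)
within Info: mip_level at 4
32 + 4 = 36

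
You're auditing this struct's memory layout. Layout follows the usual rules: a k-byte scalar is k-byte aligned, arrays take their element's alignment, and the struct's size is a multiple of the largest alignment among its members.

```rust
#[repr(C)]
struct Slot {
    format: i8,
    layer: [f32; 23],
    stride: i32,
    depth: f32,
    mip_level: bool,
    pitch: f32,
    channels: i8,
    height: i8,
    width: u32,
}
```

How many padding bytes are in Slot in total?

format at 0 (size 1, align 1) → ends 1
pad 3 to align 4 for layer
layer at 4 (size 92, align 4) → ends 96
stride at 96 (size 4, align 4) → ends 100
depth at 100 (size 4, align 4) → ends 104
mip_level at 104 (size 1, align 1) → ends 105
pad 3 to align 4 for pitch
pitch at 108 (size 4, align 4) → ends 112
channels at 112 (size 1, align 1) → ends 113
height at 113 (size 1, align 1) → ends 114
pad 2 to align 4 for width
width at 116 (size 4, align 4) → ends 120
total 120 bytes, alignment 4
data bytes 112, size 120 → padding 8

8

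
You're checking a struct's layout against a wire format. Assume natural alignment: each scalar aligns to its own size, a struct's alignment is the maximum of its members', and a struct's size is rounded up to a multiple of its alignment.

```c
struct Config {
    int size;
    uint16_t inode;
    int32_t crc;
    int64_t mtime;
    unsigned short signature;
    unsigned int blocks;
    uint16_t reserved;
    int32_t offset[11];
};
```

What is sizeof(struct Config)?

@0: size [4B, align 4] → 4
@4: inode [2B, align 2] → 6
+2 pad (align 4)
@8: crc [4B, align 4] → 12
+4 pad (align 8)
@16: mtime [8B, align 8] → 24
@24: signature [2B, align 2] → 26
+2 pad (align 4)
@28: blocks [4B, align 4] → 32
@32: reserved [2B, align 2] → 34
+2 pad (align 4)
@36: offset [44B, align 4] → 80
size 80, align 8

80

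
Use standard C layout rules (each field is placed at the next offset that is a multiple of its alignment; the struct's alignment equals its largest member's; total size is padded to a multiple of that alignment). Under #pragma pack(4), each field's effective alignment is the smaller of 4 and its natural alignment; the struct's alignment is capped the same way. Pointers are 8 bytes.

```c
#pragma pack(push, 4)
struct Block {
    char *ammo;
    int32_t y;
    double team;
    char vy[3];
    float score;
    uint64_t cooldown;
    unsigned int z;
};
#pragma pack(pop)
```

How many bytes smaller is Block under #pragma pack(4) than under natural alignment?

8

natural layout:
  ammo at 0 (size 8, align 8) → ends 8
  y at 8 (size 4, align 4) → ends 12
  pad 4 to align 8 for team
  team at 16 (size 8, align 8) → ends 24
  vy at 24 (size 3, align 1) → ends 27
  pad 1 to align 4 for score
  score at 28 (size 4, align 4) → ends 32
  cooldown at 32 (size 8, align 8) → ends 40
  z at 40 (size 4, align 4) → ends 44
  tail pad 4 to reach multiple of 8
  total 48 bytes, alignment 8
packed(4) layout:
  ammo at 0 (size 8, align 4) → ends 8
  y at 8 (size 4, align 4) → ends 12
  team at 12 (size 8, align 4) → ends 20
  vy at 20 (size 3, align 1) → ends 23
  pad 1 to align 4 for score
  score at 24 (size 4, align 4) → ends 28
  cooldown at 28 (size 8, align 4) → ends 36
  z at 36 (size 4, align 4) → ends 40
  total 40 bytes, alignment 4
48 − 40 = 8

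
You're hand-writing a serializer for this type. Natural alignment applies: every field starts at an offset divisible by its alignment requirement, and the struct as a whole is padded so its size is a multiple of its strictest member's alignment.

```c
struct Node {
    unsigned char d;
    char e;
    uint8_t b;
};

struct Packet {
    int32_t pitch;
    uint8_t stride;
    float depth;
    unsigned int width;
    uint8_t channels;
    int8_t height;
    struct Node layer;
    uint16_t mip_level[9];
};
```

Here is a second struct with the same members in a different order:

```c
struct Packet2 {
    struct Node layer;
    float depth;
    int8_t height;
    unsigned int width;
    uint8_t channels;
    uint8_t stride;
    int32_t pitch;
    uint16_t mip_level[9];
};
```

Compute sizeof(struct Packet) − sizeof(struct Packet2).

Node: 0..1  d  (1B, 1-aligned); 1..2  e  (1B, 1-aligned); 2..3  b  (1B, 1-aligned); sizeof = 3, alignof = 1
0..4  pitch  (4B, 4-aligned)
4..5  stride  (1B, 1-aligned)
5..8  -- padding (3B)
8..12  depth  (4B, 4-aligned)
12..16  width  (4B, 4-aligned)
16..17  channels  (1B, 1-aligned)
17..18  height  (1B, 1-aligned)
18..21  layer  (3B, 1-aligned)
21..22  -- padding (1B)
22..40  mip_level  (18B, 2-aligned)
sizeof = 40, alignof = 4
— Packet2 —
0..3  layer  (3B, 1-aligned)
3..4  -- padding (1B)
4..8  depth  (4B, 4-aligned)
8..9  height  (1B, 1-aligned)
9..12  -- padding (3B)
12..16  width  (4B, 4-aligned)
16..17  channels  (1B, 1-aligned)
17..18  stride  (1B, 1-aligned)
18..20  -- padding (2B)
20..24  pitch  (4B, 4-aligned)
24..42  mip_level  (18B, 2-aligned)
42..44  -- tail padding (2B)
sizeof = 44, alignof = 4
40 − 44 = -4

-4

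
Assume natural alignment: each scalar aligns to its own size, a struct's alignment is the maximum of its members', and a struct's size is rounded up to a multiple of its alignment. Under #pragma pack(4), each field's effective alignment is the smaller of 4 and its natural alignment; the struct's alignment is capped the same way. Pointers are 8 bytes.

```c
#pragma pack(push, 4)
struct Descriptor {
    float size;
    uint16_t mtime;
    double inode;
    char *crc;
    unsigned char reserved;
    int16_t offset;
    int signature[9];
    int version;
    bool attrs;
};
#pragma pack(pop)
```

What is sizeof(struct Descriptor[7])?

@0: size [4B, align 4] → 4
@4: mtime [2B, align 2] → 6
+2 pad (align 4)
@8: inode [8B, align 4] → 16
@16: crc [8B, align 4] → 24
@24: reserved [1B, align 1] → 25
+1 pad (align 2)
@26: offset [2B, align 2] → 28
@28: signature [36B, align 4] → 64
@64: version [4B, align 4] → 68
@68: attrs [1B, align 1] → 69
+3 tail pad (align 4)
size 72, align 4
array of 7: 7 × 72 = 504

504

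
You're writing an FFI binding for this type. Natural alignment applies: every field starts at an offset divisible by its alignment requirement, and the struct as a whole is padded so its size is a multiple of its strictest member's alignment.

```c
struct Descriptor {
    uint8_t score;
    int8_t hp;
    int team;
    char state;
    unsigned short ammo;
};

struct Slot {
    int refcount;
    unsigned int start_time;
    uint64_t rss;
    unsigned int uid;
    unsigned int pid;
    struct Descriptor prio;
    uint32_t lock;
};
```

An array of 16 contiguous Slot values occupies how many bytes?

640

Descriptor: score at 0 (size 1, align 1) → ends 1; hp at 1 (size 1, align 1) → ends 2; pad 2 to align 4 for team; team at 4 (size 4, align 4) → ends 8; state at 8 (size 1, align 1) → ends 9; pad 1 to align 2 for ammo; ammo at 10 (size 2, align 2) → ends 12; total 12 bytes, alignment 4
refcount at 0 (size 4, align 4) → ends 4
start_time at 4 (size 4, align 4) → ends 8
rss at 8 (size 8, align 8) → ends 16
uid at 16 (size 4, align 4) → ends 20
pid at 20 (size 4, align 4) → ends 24
prio at 24 (size 12, align 4) → ends 36
lock at 36 (size 4, align 4) → ends 40
total 40 bytes, alignment 8
array of 16: 16 × 40 = 640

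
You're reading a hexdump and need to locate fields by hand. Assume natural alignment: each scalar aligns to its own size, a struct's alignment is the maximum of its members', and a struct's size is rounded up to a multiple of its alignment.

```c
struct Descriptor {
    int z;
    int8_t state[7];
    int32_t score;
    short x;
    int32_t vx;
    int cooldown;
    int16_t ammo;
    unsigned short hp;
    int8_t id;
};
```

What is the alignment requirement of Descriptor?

4

member alignments: z=4, state=1, score=4, x=2, vx=4, cooldown=4, ammo=2, hp=2, id=1
max = 4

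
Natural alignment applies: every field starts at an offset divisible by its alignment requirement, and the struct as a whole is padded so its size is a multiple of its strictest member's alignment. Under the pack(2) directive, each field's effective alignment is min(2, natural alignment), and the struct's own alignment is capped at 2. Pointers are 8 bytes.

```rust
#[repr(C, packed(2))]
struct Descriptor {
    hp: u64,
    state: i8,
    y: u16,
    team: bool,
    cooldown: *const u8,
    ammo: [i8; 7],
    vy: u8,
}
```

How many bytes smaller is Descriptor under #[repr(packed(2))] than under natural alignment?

natural layout:
  hp at 0 (size 8, align 8) → ends 8
  state at 8 (size 1, align 1) → ends 9
  pad 1 to align 2 for y
  y at 10 (size 2, align 2) → ends 12
  team at 12 (size 1, align 1) → ends 13
  pad 3 to align 8 for cooldown
  cooldown at 16 (size 8, align 8) → ends 24
  ammo at 24 (size 7, align 1) → ends 31
  vy at 31 (size 1, align 1) → ends 32
  total 32 bytes, alignment 8
packed(2) layout:
  hp at 0 (size 8, align 2) → ends 8
  state at 8 (size 1, align 1) → ends 9
  pad 1 to align 2 for y
  y at 10 (size 2, align 2) → ends 12
  team at 12 (size 1, align 1) → ends 13
  pad 1 to align 2 for cooldown
  cooldown at 14 (size 8, align 2) → ends 22
  ammo at 22 (size 7, align 1) → ends 29
  vy at 29 (size 1, align 1) → ends 30
  total 30 bytes, alignment 2
32 − 30 = 2

2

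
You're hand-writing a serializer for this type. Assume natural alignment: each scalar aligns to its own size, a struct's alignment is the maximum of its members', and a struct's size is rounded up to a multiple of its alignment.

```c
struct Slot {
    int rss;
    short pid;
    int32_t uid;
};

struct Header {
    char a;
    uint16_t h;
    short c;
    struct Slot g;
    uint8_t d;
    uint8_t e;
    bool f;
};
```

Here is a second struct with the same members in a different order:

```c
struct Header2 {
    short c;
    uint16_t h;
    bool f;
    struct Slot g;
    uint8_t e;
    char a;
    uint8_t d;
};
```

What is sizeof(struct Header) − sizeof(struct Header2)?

Slot: rss at 0 (size 4, align 4) → ends 4; pid at 4 (size 2, align 2) → ends 6; pad 2 to align 4 for uid; uid at 8 (size 4, align 4) → ends 12; total 12 bytes, alignment 4
a at 0 (size 1, align 1) → ends 1
pad 1 to align 2 for h
h at 2 (size 2, align 2) → ends 4
c at 4 (size 2, align 2) → ends 6
pad 2 to align 4 for g
g at 8 (size 12, align 4) → ends 20
d at 20 (size 1, align 1) → ends 21
e at 21 (size 1, align 1) → ends 22
f at 22 (size 1, align 1) → ends 23
tail pad 1 to reach multiple of 4
total 24 bytes, alignment 4
— Header2 —
c at 0 (size 2, align 2) → ends 2
h at 2 (size 2, align 2) → ends 4
f at 4 (size 1, align 1) → ends 5
pad 3 to align 4 for g
g at 8 (size 12, align 4) → ends 20
e at 20 (size 1, align 1) → ends 21
a at 21 (size 1, align 1) → ends 22
d at 22 (size 1, align 1) → ends 23
tail pad 1 to reach multiple of 4
total 24 bytes, alignment 4
24 − 24 = 0

0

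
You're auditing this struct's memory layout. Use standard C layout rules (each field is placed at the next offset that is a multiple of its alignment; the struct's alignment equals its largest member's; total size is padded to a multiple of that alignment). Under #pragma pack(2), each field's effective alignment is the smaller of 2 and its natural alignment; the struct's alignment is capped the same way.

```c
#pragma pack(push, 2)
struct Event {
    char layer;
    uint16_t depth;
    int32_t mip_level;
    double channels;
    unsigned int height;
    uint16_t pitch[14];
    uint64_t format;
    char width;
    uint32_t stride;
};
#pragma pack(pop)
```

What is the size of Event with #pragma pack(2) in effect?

@0: layer [1B, align 1] → 1
+1 pad (align 2)
@2: depth [2B, align 2] → 4
@4: mip_level [4B, align 2] → 8
@8: channels [8B, align 2] → 16
@16: height [4B, align 2] → 20
@20: pitch [28B, align 2] → 48
@48: format [8B, align 2] → 56
@56: width [1B, align 1] → 57
+1 pad (align 2)
@58: stride [4B, align 2] → 62
size 62, align 2

62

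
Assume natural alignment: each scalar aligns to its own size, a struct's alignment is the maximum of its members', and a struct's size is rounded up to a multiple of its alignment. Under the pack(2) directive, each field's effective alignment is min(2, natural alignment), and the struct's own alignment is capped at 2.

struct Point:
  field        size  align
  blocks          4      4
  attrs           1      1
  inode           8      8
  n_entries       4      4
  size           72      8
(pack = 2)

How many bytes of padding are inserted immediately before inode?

1

0..4  blocks  (4B, 2-aligned)
4..5  attrs  (1B, 1-aligned)
5..6  -- padding (1B)
6..14  inode  (8B, 2-aligned)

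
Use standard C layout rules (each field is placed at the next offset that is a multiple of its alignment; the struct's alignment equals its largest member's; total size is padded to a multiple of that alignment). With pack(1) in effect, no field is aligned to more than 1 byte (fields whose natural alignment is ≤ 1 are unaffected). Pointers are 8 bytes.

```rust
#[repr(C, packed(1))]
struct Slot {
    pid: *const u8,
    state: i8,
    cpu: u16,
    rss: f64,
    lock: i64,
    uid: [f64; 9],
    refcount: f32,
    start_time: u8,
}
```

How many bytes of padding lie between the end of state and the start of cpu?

0..8  pid  (8B, 1-aligned)
8..9  state  (1B, 1-aligned)
9..11  cpu  (2B, 1-aligned)

0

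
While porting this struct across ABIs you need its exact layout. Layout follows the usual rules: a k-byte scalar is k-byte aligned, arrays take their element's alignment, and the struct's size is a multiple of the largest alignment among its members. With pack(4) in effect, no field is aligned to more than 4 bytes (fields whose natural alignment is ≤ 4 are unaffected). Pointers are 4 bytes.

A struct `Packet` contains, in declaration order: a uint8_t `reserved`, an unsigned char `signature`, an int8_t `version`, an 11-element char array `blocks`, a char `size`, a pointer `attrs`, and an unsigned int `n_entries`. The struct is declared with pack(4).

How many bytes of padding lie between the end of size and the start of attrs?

1

0..1  reserved  (1B, 1-aligned)
1..2  signature  (1B, 1-aligned)
2..3  version  (1B, 1-aligned)
3..14  blocks  (11B, 1-aligned)
14..15  size  (1B, 1-aligned)
15..16  -- padding (1B)
16..20  attrs  (4B, 4-aligned)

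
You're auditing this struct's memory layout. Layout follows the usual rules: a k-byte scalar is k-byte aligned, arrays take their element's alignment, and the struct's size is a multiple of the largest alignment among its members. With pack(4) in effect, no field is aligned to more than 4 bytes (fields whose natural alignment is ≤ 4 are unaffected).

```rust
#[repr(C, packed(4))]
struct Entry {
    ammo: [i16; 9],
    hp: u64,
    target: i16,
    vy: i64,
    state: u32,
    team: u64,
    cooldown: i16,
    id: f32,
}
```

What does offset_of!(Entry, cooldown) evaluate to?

52

@0: ammo [18B, align 2] → 18
+2 pad (align 4)
@20: hp [8B, align 4] → 28
@28: target [2B, align 2] → 30
+2 pad (align 4)
@32: vy [8B, align 4] → 40
@40: state [4B, align 4] → 44
@44: team [8B, align 4] → 52
@52: cooldown [2B, align 2] → 54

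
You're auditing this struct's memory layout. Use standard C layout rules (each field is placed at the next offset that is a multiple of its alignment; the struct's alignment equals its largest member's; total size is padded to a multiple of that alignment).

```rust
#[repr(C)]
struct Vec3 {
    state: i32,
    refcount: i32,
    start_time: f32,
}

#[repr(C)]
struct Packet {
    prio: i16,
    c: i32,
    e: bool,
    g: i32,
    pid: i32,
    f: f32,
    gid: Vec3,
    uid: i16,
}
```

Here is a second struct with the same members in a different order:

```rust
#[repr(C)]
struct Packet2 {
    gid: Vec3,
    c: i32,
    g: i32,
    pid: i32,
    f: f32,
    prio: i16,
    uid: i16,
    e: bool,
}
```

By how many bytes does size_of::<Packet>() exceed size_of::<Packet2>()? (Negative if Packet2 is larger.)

4

Vec3: state at 0 (size 4, align 4) → ends 4; refcount at 4 (size 4, align 4) → ends 8; start_time at 8 (size 4, align 4) → ends 12; total 12 bytes, alignment 4
prio at 0 (size 2, align 2) → ends 2
pad 2 to align 4 for c
c at 4 (size 4, align 4) → ends 8
e at 8 (size 1, align 1) → ends 9
pad 3 to align 4 for g
g at 12 (size 4, align 4) → ends 16
pid at 16 (size 4, align 4) → ends 20
f at 20 (size 4, align 4) → ends 24
gid at 24 (size 12, align 4) → ends 36
uid at 36 (size 2, align 2) → ends 38
tail pad 2 to reach multiple of 4
total 40 bytes, alignment 4
— Packet2 —
gid at 0 (size 12, align 4) → ends 12
c at 12 (size 4, align 4) → ends 16
g at 16 (size 4, align 4) → ends 20
pid at 20 (size 4, align 4) → ends 24
f at 24 (size 4, align 4) → ends 28
prio at 28 (size 2, align 2) → ends 30
uid at 30 (size 2, align 2) → ends 32
e at 32 (size 1, align 1) → ends 33
tail pad 3 to reach multiple of 4
total 36 bytes, alignment 4
40 − 36 = 4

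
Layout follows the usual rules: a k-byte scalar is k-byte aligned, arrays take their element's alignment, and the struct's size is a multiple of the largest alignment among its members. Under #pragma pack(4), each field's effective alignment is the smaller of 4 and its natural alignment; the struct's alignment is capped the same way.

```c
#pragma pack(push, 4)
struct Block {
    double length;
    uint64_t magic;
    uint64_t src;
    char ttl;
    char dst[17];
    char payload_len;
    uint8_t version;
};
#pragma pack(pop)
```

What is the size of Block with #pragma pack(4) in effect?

44

@0: length [8B, align 4] → 8
@8: magic [8B, align 4] → 16
@16: src [8B, align 4] → 24
@24: ttl [1B, align 1] → 25
@25: dst [17B, align 1] → 42
@42: payload_len [1B, align 1] → 43
@43: version [1B, align 1] → 44
size 44, align 4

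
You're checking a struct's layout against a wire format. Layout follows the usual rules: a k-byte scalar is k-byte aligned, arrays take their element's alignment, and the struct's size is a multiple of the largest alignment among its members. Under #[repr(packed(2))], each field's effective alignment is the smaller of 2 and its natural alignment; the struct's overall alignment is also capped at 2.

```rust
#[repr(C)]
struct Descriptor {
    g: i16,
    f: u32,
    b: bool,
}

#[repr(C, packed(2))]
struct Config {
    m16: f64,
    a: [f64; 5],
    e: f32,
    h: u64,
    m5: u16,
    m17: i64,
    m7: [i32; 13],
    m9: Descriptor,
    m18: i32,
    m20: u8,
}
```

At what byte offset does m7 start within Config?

Descriptor: @0: g [2B, align 2] → 2; +2 pad (align 4); @4: f [4B, align 4] → 8; @8: b [1B, align 1] → 9; +3 tail pad (align 4); size 12, align 4
@0: m16 [8B, align 2] → 8
@8: a [40B, align 2] → 48
@48: e [4B, align 2] → 52
@52: h [8B, align 2] → 60
@60: m5 [2B, align 2] → 62
@62: m17 [8B, align 2] → 70
@70: m7 [52B, align 2] → 122

70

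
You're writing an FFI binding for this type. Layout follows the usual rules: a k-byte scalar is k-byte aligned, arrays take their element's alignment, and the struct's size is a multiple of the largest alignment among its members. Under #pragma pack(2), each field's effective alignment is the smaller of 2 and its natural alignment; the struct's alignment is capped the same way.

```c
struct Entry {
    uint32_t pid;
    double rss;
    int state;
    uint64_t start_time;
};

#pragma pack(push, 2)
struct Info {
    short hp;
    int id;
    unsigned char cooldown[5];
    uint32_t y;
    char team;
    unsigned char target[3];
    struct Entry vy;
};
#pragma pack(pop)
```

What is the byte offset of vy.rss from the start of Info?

28

Entry: pid at 0 (size 4, align 4) → ends 4; pad 4 to align 8 for rss; rss at 8 (size 8, align 8) → ends 16; state at 16 (size 4, align 4) → ends 20; pad 4 to align 8 for start_time; start_time at 24 (size 8, align 8) → ends 32; total 32 bytes, alignment 8
hp at 0 (size 2, align 2) → ends 2
id at 2 (size 4, align 2) → ends 6
cooldown at 6 (size 5, align 1) → ends 11
pad 1 to align 2 for y
y at 12 (size 4, align 2) → ends 16
team at 16 (size 1, align 1) → ends 17
target at 17 (size 3, align 1) → ends 20
vy at 20 (size 32, align 2) → ends 52
within Entry: rss at 8
20 + 8 = 28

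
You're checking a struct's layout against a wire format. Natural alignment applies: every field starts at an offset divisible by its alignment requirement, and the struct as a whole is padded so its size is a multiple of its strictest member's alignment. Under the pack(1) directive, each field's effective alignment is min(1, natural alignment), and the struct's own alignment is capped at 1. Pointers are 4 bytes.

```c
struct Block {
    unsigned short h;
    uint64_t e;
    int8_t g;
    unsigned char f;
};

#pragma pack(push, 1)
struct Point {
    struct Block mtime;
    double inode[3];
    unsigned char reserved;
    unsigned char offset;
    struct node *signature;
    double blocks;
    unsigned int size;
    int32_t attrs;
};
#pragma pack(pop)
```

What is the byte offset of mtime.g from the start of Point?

Block: @0: h [2B, align 2] → 2; +6 pad (align 8); @8: e [8B, align 8] → 16; @16: g [1B, align 1] → 17; @17: f [1B, align 1] → 18; +6 tail pad (align 8); size 24, align 8
@0: mtime [24B, align 1] → 24
within Block: g at 16
0 + 16 = 16

16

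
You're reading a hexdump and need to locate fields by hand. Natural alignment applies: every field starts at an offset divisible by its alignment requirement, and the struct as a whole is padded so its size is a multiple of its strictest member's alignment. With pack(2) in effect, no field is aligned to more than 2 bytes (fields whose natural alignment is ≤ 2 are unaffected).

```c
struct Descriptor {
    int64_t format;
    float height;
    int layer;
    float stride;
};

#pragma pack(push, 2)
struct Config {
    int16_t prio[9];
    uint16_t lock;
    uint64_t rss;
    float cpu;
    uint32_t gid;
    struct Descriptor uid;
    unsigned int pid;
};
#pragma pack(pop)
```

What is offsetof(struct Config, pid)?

Descriptor: @0: format [8B, align 8] → 8; @8: height [4B, align 4] → 12; @12: layer [4B, align 4] → 16; @16: stride [4B, align 4] → 20; +4 tail pad (align 8); size 24, align 8
@0: prio [18B, align 2] → 18
@18: lock [2B, align 2] → 20
@20: rss [8B, align 2] → 28
@28: cpu [4B, align 2] → 32
@32: gid [4B, align 2] → 36
@36: uid [24B, align 2] → 60
@60: pid [4B, align 2] → 64

60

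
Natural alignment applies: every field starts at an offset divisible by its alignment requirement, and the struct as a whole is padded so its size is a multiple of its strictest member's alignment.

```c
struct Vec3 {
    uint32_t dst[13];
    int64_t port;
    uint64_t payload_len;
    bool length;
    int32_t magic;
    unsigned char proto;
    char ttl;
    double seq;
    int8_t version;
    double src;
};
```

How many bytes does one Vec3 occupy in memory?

112

dst at 0 (size 52, align 4) → ends 52
pad 4 to align 8 for port
port at 56 (size 8, align 8) → ends 64
payload_len at 64 (size 8, align 8) → ends 72
length at 72 (size 1, align 1) → ends 73
pad 3 to align 4 for magic
magic at 76 (size 4, align 4) → ends 80
proto at 80 (size 1, align 1) → ends 81
ttl at 81 (size 1, align 1) → ends 82
pad 6 to align 8 for seq
seq at 88 (size 8, align 8) → ends 96
version at 96 (size 1, align 1) → ends 97
pad 7 to align 8 for src
src at 104 (size 8, align 8) → ends 112
total 112 bytes, alignment 8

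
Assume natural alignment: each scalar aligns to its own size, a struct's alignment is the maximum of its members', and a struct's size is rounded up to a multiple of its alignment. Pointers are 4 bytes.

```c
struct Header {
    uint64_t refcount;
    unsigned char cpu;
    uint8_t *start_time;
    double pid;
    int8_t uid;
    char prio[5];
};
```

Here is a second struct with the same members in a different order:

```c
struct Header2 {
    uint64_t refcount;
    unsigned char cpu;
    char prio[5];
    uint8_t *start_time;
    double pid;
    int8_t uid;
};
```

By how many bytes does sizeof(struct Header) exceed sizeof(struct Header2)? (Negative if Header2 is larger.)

0..8  refcount  (8B, 8-aligned)
8..9  cpu  (1B, 1-aligned)
9..12  -- padding (3B)
12..16  start_time  (4B, 4-aligned)
16..24  pid  (8B, 8-aligned)
24..25  uid  (1B, 1-aligned)
25..30  prio  (5B, 1-aligned)
30..32  -- tail padding (2B)
sizeof = 32, alignof = 8
— Header2 —
0..8  refcount  (8B, 8-aligned)
8..9  cpu  (1B, 1-aligned)
9..14  prio  (5B, 1-aligned)
14..16  -- padding (2B)
16..20  start_time  (4B, 4-aligned)
20..24  -- padding (4B)
24..32  pid  (8B, 8-aligned)
32..33  uid  (1B, 1-aligned)
33..40  -- tail padding (7B)
sizeof = 40, alignof = 8
32 − 40 = -8

-8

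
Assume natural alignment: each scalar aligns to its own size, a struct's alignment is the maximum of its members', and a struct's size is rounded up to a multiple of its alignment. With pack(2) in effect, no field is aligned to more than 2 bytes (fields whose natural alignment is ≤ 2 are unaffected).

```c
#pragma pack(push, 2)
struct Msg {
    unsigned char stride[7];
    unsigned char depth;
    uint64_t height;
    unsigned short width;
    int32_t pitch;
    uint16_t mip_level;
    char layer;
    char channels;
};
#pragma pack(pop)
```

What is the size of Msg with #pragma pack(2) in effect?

26

stride at 0 (size 7, align 1) → ends 7
depth at 7 (size 1, align 1) → ends 8
height at 8 (size 8, align 2) → ends 16
width at 16 (size 2, align 2) → ends 18
pitch at 18 (size 4, align 2) → ends 22
mip_level at 22 (size 2, align 2) → ends 24
layer at 24 (size 1, align 1) → ends 25
channels at 25 (size 1, align 1) → ends 26
total 26 bytes, alignment 2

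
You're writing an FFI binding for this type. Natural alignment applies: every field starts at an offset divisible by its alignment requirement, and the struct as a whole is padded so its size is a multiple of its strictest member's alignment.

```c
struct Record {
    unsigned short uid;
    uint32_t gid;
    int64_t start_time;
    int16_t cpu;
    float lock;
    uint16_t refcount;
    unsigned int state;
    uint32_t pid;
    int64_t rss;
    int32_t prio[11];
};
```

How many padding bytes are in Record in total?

14

0..2  uid  (2B, 2-aligned)
2..4  -- padding (2B)
4..8  gid  (4B, 4-aligned)
8..16  start_time  (8B, 8-aligned)
16..18  cpu  (2B, 2-aligned)
18..20  -- padding (2B)
20..24  lock  (4B, 4-aligned)
24..26  refcount  (2B, 2-aligned)
26..28  -- padding (2B)
28..32  state  (4B, 4-aligned)
32..36  pid  (4B, 4-aligned)
36..40  -- padding (4B)
40..48  rss  (8B, 8-aligned)
48..92  prio  (44B, 4-aligned)
92..96  -- tail padding (4B)
sizeof = 96, alignof = 8
data bytes 82, size 96 → padding 14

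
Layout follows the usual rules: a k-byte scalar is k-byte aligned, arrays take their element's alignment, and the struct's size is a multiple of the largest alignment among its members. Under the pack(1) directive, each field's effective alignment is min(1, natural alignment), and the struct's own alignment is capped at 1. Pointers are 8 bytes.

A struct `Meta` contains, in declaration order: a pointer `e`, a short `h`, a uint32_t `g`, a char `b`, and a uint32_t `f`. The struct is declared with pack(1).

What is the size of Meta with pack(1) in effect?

19

0..8  e  (8B, 1-aligned)
8..10  h  (2B, 1-aligned)
10..14  g  (4B, 1-aligned)
14..15  b  (1B, 1-aligned)
15..19  f  (4B, 1-aligned)
sizeof = 19, alignof = 1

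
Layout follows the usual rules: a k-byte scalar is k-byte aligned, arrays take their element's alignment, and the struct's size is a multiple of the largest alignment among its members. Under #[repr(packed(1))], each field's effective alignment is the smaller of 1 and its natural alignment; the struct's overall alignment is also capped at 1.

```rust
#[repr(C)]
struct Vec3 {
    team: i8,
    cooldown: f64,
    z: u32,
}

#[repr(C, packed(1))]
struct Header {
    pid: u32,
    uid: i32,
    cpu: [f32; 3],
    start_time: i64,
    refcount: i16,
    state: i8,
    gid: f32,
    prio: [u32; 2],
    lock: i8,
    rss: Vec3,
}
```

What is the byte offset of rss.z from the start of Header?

60

Vec3: @0: team [1B, align 1] → 1; +7 pad (align 8); @8: cooldown [8B, align 8] → 16; @16: z [4B, align 4] → 20; +4 tail pad (align 8); size 24, align 8
@0: pid [4B, align 1] → 4
@4: uid [4B, align 1] → 8
@8: cpu [12B, align 1] → 20
@20: start_time [8B, align 1] → 28
@28: refcount [2B, align 1] → 30
@30: state [1B, align 1] → 31
@31: gid [4B, align 1] → 35
@35: prio [8B, align 1] → 43
@43: lock [1B, align 1] → 44
@44: rss [24B, align 1] → 68
within Vec3: z at 16
44 + 16 = 60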